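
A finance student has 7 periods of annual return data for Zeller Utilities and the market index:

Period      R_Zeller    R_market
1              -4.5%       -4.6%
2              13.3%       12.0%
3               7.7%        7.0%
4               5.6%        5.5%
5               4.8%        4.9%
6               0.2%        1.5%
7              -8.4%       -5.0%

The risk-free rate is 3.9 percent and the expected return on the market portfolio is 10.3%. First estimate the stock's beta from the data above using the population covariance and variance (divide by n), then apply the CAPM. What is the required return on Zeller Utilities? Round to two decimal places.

11.49%

Mean R_i = (-4.5 + 13.3 + 7.7 + 5.6 + 4.8 + 0.2 − 8.4) / 7 = 2.6714%
Mean R_m = (-4.6 + 12.0 + 7.0 + 5.5 + 4.9 + 1.5 − 5.0) / 7 = 3.0429%
Σ(R_i − R̄_i)(R_m − R̄_m) = 273.9186  ⇒  Cov = 273.9186 / 7 = 39.1312
Σ(R_m − R̄_m)² = 230.8571  ⇒  Var(R_m) = 230.8571 / 7 = 32.9796
β = Cov / Var(R_m) = 39.1312 / 32.9796 = 1.1865
MRP = 10.3% − 3.9% = 6.40%
E(R) = R_f + β × MRP = 3.9% + 1.1865 × 6.4% = 11.49%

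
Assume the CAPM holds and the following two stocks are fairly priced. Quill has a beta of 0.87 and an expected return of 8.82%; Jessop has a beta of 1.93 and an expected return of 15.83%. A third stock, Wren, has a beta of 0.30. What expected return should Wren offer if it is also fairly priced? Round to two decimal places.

5.05%

MRP (SML slope) = (15.83% − 8.82%) / (1.93 − 0.87) = 7.01% / 1.06 = 6.6132%
R_f (intercept) = 8.82% − 0.87 × 6.6132% = 3.0665%
E(R_Wren) = R_f + β × MRP = 3.0665% + 0.30 × 6.6132% = 5.05%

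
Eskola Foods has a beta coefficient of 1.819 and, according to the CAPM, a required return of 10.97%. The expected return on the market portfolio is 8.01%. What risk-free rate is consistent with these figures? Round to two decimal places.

E(R) = R_f + β(E(R_m) − R_f) = R_f(1 − β) + β·E(R_m)
10.97% = R_f × (1 − 1.819) + 1.819 × 8.01%
10.97% = R_f × -0.819 + 14.57019%
R_f = (10.97% − 14.57019%) / -0.819 = 4.40%

4.40%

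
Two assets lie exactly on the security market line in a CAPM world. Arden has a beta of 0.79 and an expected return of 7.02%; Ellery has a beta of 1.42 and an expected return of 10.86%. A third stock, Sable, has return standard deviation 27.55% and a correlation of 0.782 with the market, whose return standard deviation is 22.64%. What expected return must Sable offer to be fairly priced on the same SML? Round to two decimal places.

MRP = (10.86% − 7.02%) / (1.42 − 0.79) = 6.0952%
R_f = 7.02% − 0.79 × 6.0952% = 2.2048%
β_Sable = ρ·σ_i/σ_m = 0.782 × 27.55 / 22.64 = 0.9516
E(R_Sable) = R_f + β × MRP = 2.2048% + 0.9516 × 6.0952% = 8.00%

8.00%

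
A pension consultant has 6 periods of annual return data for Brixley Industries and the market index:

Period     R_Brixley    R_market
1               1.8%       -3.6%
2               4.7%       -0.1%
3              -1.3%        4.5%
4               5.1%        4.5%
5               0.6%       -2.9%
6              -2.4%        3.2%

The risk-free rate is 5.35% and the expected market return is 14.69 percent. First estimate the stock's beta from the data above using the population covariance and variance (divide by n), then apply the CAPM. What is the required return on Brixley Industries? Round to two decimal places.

4.34%

Mean R_i = (1.8 + 4.7 − 1.3 + 5.1 + 0.6 − 2.4) / 6 = 1.4167%
Mean R_m = (-3.6 − 0.1 + 4.5 + 4.5 − 2.9 + 3.2) / 6 = 0.9333%
Σ(R_i − R̄_i)(R_m − R̄_m) = -7.2033  ⇒  Cov = -7.2033 / 6 = -1.2006
Σ(R_m − R̄_m)² = 66.8933  ⇒  Var(R_m) = 66.8933 / 6 = 11.1489
β = Cov / Var(R_m) = -1.2006 / 11.1489 = -0.1077
MRP = 14.69% − 5.35% = 9.34%
E(R) = R_f + β × MRP = 5.35% + -0.1077 × 9.34% = 4.34%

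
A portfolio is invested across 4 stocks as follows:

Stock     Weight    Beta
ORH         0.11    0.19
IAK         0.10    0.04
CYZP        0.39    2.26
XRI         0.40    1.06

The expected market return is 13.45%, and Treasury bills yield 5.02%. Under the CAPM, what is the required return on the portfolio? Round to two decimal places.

16.23%

β_P = Σ w_i β_i = 0.11×0.19 + 0.10×0.04 + 0.39×2.26 + 0.40×1.06 = 1.3303
MRP = 13.45% − 5.02% = 8.43%
E(R_P) = R_f + β_P × MRP = 5.02% + 1.3303 × 8.43% = 16.23%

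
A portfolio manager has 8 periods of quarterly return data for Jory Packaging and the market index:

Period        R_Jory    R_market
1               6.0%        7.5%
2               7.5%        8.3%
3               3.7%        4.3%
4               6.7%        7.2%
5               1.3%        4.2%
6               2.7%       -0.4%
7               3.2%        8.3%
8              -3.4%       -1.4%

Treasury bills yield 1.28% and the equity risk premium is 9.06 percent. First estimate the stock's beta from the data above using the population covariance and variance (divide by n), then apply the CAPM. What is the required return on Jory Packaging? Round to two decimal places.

Mean R_i = (6.0 + 7.5 + 3.7 + 6.7 + 1.3 + 2.7 + 3.2 − 3.4) / 8 = 3.4625%
Mean R_m = (7.5 + 8.3 + 4.3 + 7.2 + 4.2 − 0.4 + 8.3 − 1.4) / 8 = 4.7500%
Σ(R_i − R̄_i)(R_m − R̄_m) = 75.5250  ⇒  Cov = 75.5250 / 8 = 9.4406
Σ(R_m − R̄_m)² = 103.6200  ⇒  Var(R_m) = 103.6200 / 8 = 12.9525
β = Cov / Var(R_m) = 9.4406 / 12.9525 = 0.7289
E(R) = R_f + β × MRP = 1.28% + 0.7289 × 9.06% = 7.88%

7.88%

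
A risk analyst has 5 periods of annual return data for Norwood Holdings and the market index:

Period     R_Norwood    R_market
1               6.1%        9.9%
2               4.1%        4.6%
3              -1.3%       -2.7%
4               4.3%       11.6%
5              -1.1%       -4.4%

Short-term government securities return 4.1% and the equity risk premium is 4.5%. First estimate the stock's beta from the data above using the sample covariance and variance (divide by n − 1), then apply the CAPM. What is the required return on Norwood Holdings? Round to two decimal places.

6.08%

Mean R_i = (6.1 + 4.1 − 1.3 + 4.3 − 1.1) / 5 = 2.4200%
Mean R_m = (9.9 + 4.6 − 2.7 + 11.6 − 4.4) / 5 = 3.8000%
Σ(R_i − R̄_i)(R_m − R̄_m) = 91.5000  ⇒  Cov = 91.5000 / 4 = 22.8750
Σ(R_m − R̄_m)² = 208.1800  ⇒  Var(R_m) = 208.1800 / 4 = 52.0450
β = Cov / Var(R_m) = 22.8750 / 52.0450 = 0.4395
E(R) = R_f + β × MRP = 4.1% + 0.4395 × 4.5% = 6.08%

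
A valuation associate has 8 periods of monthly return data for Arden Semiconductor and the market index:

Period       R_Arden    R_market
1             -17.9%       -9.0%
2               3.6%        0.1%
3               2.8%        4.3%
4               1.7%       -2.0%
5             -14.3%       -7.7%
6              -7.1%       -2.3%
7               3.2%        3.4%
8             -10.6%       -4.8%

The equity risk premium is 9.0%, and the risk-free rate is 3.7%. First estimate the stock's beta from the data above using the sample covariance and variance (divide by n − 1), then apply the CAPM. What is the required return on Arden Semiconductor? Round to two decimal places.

18.76%

Mean R_i = (-17.9 + 3.6 + 2.8 + 1.7 − 14.3 − 7.1 + 3.2 − 10.6) / 8 = -4.8250%
Mean R_m = (-9.0 + 0.1 + 4.3 − 2.0 − 7.7 − 2.3 + 3.4 − 4.8) / 8 = -2.2500%
Σ(R_i − R̄_i)(R_m − R̄_m) = 271.4500  ⇒  Cov = 271.4500 / 7 = 38.7786
Σ(R_m − R̄_m)² = 162.1800  ⇒  Var(R_m) = 162.1800 / 7 = 23.1686
β = Cov / Var(R_m) = 38.7786 / 23.1686 = 1.6738
E(R) = R_f + β × MRP = 3.7% + 1.6738 × 9.0% = 18.76%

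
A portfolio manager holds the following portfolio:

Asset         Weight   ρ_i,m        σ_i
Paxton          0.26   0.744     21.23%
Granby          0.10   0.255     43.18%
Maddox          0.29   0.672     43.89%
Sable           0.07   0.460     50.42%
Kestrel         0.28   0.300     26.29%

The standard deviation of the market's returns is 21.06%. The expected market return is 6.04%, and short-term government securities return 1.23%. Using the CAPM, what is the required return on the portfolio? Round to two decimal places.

β_Paxton = 0.744 × 21.23% / 21.06% = 0.7500
β_Granby = 0.255 × 43.18% / 21.06% = 0.5228
β_Maddox = 0.672 × 43.89% / 21.06% = 1.4005
β_Sable = 0.460 × 50.42% / 21.06% = 1.1013
β_Kestrel = 0.300 × 26.29% / 21.06% = 0.3745
β_P = Σ w_i β_i = 0.26×0.7500 + 0.10×0.5228 + 0.29×1.4005 + 0.07×1.1013 + 0.28×0.3745 = 0.8354
MRP = 6.04% − 1.23% = 4.81%
E(R_P) = R_f + β_P × MRP = 1.23% + 0.8354 × 4.81% = 5.25%

5.25%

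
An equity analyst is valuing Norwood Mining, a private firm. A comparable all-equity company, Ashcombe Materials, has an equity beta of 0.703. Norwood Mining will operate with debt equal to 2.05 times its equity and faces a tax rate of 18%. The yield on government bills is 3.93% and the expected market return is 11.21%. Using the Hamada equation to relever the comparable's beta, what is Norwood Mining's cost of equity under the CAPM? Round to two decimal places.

β_L = β_U × [1 + (1 − t)(D/E)] = 0.703 × [1 + (1 − 0.18) × 2.05]
    = 0.703 × [1 + 0.82 × 2.05] = 0.703 × 2.6810 = 1.8847
MRP = 11.21% − 3.93% = 7.28%
E(R) = R_f + β_L × MRP = 3.93% + 1.8847 × 7.28% = 17.65%

17.65%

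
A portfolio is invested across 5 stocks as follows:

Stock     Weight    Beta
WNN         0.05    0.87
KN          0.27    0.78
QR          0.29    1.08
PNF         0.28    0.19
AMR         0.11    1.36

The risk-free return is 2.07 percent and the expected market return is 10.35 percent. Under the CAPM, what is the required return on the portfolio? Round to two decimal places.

β_P = Σ w_i β_i = 0.05×0.87 + 0.27×0.78 + 0.29×1.08 + 0.28×0.19 + 0.11×1.36 = 0.7701
MRP = 10.35% − 2.07% = 8.28%
E(R_P) = R_f + β_P × MRP = 2.07% + 0.7701 × 8.28% = 8.45%

8.45%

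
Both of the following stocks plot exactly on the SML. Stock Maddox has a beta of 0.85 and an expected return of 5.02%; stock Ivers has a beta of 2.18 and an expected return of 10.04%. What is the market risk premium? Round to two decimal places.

3.77%

Both satisfy E(R) = R_f + β·MRP, so the slope of the SML is
MRP = (10.04% − 5.02%) / (2.18 − 0.85) = 5.02% / 1.33 = 3.7744%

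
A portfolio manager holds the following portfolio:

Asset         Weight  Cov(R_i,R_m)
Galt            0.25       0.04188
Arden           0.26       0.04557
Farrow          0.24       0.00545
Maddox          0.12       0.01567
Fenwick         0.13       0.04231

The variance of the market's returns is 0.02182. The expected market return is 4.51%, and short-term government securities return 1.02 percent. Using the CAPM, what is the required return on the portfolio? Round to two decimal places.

β_Galt = 0.04188 / 0.02182 = 1.9193
β_Arden = 0.04557 / 0.02182 = 2.0885
β_Farrow = 0.00545 / 0.02182 = 0.2498
β_Maddox = 0.01567 / 0.02182 = 0.7181
β_Fenwick = 0.04231 / 0.02182 = 1.9390
β_P = Σ w_i β_i = 0.25×1.9193 + 0.26×2.0885 + 0.24×0.2498 + 0.12×0.7181 + 0.13×1.9390 = 1.4210
MRP = 4.51% − 1.02% = 3.49%
E(R_P) = R_f + β_P × MRP = 1.02% + 1.4210 × 3.49% = 5.98%

5.98%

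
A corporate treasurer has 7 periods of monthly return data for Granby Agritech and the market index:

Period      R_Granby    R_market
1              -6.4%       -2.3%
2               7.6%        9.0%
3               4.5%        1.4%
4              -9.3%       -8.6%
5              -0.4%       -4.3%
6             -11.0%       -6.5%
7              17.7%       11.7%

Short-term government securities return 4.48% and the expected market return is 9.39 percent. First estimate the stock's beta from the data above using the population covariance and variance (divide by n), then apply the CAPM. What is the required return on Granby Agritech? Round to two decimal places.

Mean R_i = (-6.4 + 7.6 + 4.5 − 9.3 − 0.4 − 11.0 + 17.7) / 7 = 0.3857%
Mean R_m = (-2.3 + 9.0 + 1.4 − 8.6 − 4.3 − 6.5 + 11.7) / 7 = 0.0571%
Σ(R_i − R̄_i)(R_m − R̄_m) = 449.5557  ⇒  Cov = 449.5557 / 7 = 64.2222
Σ(R_m − R̄_m)² = 359.8171  ⇒  Var(R_m) = 359.8171 / 7 = 51.4024
β = Cov / Var(R_m) = 64.2222 / 51.4024 = 1.2494
MRP = 9.39% − 4.48% = 4.91%
E(R) = R_f + β × MRP = 4.48% + 1.2494 × 4.91% = 10.61%

10.61%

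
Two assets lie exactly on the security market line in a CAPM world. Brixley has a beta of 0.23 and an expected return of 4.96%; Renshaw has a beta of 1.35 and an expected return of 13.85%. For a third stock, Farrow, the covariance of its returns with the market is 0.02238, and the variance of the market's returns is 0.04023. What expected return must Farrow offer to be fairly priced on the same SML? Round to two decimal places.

MRP = (13.85% − 4.96%) / (1.35 − 0.23) = 7.9375%
R_f = 4.96% − 0.23 × 7.9375% = 3.1344%
β_Farrow = Cov / Var(R_m) = 0.02238 / 0.04023 = 0.5563
E(R_Farrow) = R_f + β × MRP = 3.1344% + 0.5563 × 7.9375% = 7.55%

7.55%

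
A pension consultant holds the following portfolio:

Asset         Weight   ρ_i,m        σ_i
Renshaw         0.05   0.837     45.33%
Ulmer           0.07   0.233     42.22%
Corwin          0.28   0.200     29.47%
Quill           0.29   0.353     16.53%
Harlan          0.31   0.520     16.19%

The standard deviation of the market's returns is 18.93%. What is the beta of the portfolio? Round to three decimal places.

β_Renshaw = 0.837 × 45.33% / 18.93% = 2.0043
β_Ulmer = 0.233 × 42.22% / 18.93% = 0.5197
β_Corwin = 0.200 × 29.47% / 18.93% = 0.3114
β_Quill = 0.353 × 16.53% / 18.93% = 0.3082
β_Harlan = 0.520 × 16.19% / 18.93% = 0.4447
β_P = Σ w_i β_i = 0.05×2.0043 + 0.07×0.5197 + 0.28×0.3114 + 0.29×0.3082 + 0.31×0.4447 = 0.4510

0.451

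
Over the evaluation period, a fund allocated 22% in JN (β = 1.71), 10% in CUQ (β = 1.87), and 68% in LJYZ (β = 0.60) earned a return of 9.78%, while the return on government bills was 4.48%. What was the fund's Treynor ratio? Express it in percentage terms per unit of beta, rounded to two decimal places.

5.46%

β_P = 0.22×1.71 + 0.10×1.87 + 0.68×0.60 = 0.9712
Treynor = (R_P − R_f) / β_P = (9.78% − 4.48%) / 0.9712 = 5.30% / 0.9712 = 5.46%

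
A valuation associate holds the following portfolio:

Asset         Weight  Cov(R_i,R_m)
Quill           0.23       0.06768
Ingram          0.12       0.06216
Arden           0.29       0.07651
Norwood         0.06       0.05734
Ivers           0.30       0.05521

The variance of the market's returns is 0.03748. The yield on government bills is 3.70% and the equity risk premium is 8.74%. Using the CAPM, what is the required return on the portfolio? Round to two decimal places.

18.91%

β_Quill = 0.06768 / 0.03748 = 1.8058
β_Ingram = 0.06216 / 0.03748 = 1.6585
β_Arden = 0.07651 / 0.03748 = 2.0414
β_Norwood = 0.05734 / 0.03748 = 1.5299
β_Ivers = 0.05521 / 0.03748 = 1.4731
β_P = Σ w_i β_i = 0.23×1.8058 + 0.12×1.6585 + 0.29×2.0414 + 0.06×1.5299 + 0.30×1.4731 = 1.7401
E(R_P) = R_f + β_P × MRP = 3.70% + 1.7401 × 8.74% = 18.91%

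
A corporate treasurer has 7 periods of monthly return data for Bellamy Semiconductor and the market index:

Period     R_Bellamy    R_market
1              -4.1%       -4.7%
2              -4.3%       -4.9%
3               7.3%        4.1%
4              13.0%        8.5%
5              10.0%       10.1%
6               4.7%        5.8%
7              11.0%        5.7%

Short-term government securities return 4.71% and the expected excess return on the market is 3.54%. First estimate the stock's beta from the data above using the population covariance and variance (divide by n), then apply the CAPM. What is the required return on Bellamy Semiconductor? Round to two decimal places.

Mean R_i = (-4.1 − 4.3 + 7.3 + 13.0 + 10.0 + 4.7 + 11.0) / 7 = 5.3714%
Mean R_m = (-4.7 − 4.9 + 4.1 + 8.5 + 10.1 + 5.8 + 5.7) / 7 = 3.5143%
Σ(R_i − R̄_i)(R_m − R̄_m) = 239.5929  ⇒  Cov = 239.5929 / 7 = 34.2276
Σ(R_m − R̄_m)² = 216.8486  ⇒  Var(R_m) = 216.8486 / 7 = 30.9784
β = Cov / Var(R_m) = 34.2276 / 30.9784 = 1.1049
E(R) = R_f + β × MRP = 4.71% + 1.1049 × 3.54% = 8.62%

8.62%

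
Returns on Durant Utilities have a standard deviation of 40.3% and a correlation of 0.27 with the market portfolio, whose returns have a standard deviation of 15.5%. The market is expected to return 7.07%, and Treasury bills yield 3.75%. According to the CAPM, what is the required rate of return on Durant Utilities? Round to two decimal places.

6.08%

β = ρ × σ_i / σ_m = 0.27 × 40.3% / 15.5% = 0.7020
MRP = 7.07% − 3.75% = 3.32%
E(R) = 3.75% + 0.7020 × 3.32% = 6.08%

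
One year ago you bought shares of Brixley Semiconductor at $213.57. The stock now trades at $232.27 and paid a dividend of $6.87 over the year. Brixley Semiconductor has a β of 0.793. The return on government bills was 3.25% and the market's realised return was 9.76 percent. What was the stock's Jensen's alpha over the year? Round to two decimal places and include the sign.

Realised HPR = (P1 + D1 − P0) / P0 = (232.27 + 6.87 − 213.57) / 213.57 = 25.57 / 213.57 = 11.9727%
MRP = 9.76% − 3.25% = 6.51%
CAPM required = R_f + β·MRP = 3.25% + 0.793 × 6.51% = 8.41243%
α = realised − required = 11.9727% − 8.41243% = +3.56%

+3.56%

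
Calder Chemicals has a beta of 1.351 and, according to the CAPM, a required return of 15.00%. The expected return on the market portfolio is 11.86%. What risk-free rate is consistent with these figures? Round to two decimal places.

2.91%

E(R) = R_f + β(E(R_m) − R_f) = R_f(1 − β) + β·E(R_m)
15.00% = R_f × (1 − 1.351) + 1.351 × 11.86%
15.00% = R_f × -0.351 + 16.02286%
R_f = (15.00% − 16.02286%) / -0.351 = 2.91%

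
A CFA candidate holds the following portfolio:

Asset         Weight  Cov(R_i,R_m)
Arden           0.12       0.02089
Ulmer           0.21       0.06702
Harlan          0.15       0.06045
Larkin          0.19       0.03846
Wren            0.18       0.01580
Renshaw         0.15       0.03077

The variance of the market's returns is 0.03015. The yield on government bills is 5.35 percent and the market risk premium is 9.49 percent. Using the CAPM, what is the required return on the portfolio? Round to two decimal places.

18.07%

β_Arden = 0.02089 / 0.03015 = 0.6929
β_Ulmer = 0.06702 / 0.03015 = 2.2229
β_Harlan = 0.06045 / 0.03015 = 2.0050
β_Larkin = 0.03846 / 0.03015 = 1.2756
β_Wren = 0.01580 / 0.03015 = 0.5240
β_Renshaw = 0.03077 / 0.03015 = 1.0206
β_P = Σ w_i β_i = 0.12×0.6929 + 0.21×2.2229 + 0.15×2.0050 + 0.19×1.2756 + 0.18×0.5240 + 0.15×1.0206 = 1.3405
E(R_P) = R_f + β_P × MRP = 5.35% + 1.3405 × 9.49% = 18.07%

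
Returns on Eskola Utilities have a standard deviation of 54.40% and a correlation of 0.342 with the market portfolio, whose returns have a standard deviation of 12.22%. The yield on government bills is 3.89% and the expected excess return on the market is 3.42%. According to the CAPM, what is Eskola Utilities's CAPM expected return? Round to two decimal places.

β = ρ × σ_i / σ_m = 0.342 × 54.40% / 12.22% = 1.5225
E(R) = 3.89% + 1.5225 × 3.42% = 9.10%

9.10%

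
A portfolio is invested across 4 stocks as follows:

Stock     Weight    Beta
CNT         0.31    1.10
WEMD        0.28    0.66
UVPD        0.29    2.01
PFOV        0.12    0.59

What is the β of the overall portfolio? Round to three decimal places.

β_P = Σ w_i β_i = 0.31×1.10 + 0.28×0.66 + 0.29×2.01 + 0.12×0.59 = 1.1795

1.180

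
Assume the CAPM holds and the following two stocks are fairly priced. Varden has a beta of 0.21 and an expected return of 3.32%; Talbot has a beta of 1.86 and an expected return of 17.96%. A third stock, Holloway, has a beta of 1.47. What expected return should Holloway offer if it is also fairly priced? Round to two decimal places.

14.50%

MRP (SML slope) = (17.96% − 3.32%) / (1.86 − 0.21) = 14.64% / 1.65 = 8.8727%
R_f (intercept) = 3.32% − 0.21 × 8.8727% = 1.4567%
E(R_Holloway) = R_f + β × MRP = 1.4567% + 1.47 × 8.8727% = 14.50%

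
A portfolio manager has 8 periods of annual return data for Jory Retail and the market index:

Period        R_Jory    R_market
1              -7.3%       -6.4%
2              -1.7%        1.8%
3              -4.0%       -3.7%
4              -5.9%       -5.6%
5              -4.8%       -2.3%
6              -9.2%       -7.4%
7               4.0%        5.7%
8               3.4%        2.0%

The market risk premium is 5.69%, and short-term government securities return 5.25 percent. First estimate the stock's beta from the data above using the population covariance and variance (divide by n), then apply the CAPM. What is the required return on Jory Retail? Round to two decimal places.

10.77%

Mean R_i = (-7.3 − 1.7 − 4.0 − 5.9 − 4.8 − 9.2 + 4.0 + 3.4) / 8 = -3.1875%
Mean R_m = (-6.4 + 1.8 − 3.7 − 5.6 − 2.3 − 7.4 + 5.7 + 2.0) / 8 = -1.9875%
Σ(R_i − R̄_i)(R_m − R̄_m) = 149.5388  ⇒  Cov = 149.5388 / 8 = 18.6924
Σ(R_m − R̄_m)² = 154.1888  ⇒  Var(R_m) = 154.1888 / 8 = 19.2736
β = Cov / Var(R_m) = 18.6924 / 19.2736 = 0.9698
E(R) = R_f + β × MRP = 5.25% + 0.9698 × 5.69% = 10.77%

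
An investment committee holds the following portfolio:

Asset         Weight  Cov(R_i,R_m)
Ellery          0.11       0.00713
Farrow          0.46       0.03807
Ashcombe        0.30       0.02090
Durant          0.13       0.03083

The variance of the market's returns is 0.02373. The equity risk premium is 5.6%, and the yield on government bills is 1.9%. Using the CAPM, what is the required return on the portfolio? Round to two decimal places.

β_Ellery = 0.00713 / 0.02373 = 0.3005
β_Farrow = 0.03807 / 0.02373 = 1.6043
β_Ashcombe = 0.02090 / 0.02373 = 0.8807
β_Durant = 0.03083 / 0.02373 = 1.2992
β_P = Σ w_i β_i = 0.11×0.3005 + 0.46×1.6043 + 0.30×0.8807 + 0.13×1.2992 = 1.2041
E(R_P) = R_f + β_P × MRP = 1.9% + 1.2041 × 5.6% = 8.64%

8.64%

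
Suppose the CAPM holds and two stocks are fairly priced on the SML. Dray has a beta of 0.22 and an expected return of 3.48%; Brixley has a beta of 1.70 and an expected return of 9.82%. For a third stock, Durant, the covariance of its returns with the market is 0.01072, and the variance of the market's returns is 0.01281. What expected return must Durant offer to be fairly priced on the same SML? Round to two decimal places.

MRP = (9.82% − 3.48%) / (1.70 − 0.22) = 4.2838%
R_f = 3.48% − 0.22 × 4.2838% = 2.5376%
β_Durant = Cov / Var(R_m) = 0.01072 / 0.01281 = 0.8368
E(R_Durant) = R_f + β × MRP = 2.5376% + 0.8368 × 4.2838% = 6.12%

6.12%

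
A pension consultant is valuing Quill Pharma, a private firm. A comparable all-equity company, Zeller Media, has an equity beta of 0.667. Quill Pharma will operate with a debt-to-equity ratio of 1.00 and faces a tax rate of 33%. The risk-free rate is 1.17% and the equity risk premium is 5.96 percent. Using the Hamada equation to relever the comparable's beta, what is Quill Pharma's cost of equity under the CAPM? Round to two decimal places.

β_L = β_U × [1 + (1 − t)(D/E)] = 0.667 × [1 + (1 − 0.33) × 1.00]
    = 0.667 × [1 + 0.67 × 1.00] = 0.667 × 1.6700 = 1.1139
E(R) = R_f + β_L × MRP = 1.17% + 1.1139 × 5.96% = 7.81%

7.81%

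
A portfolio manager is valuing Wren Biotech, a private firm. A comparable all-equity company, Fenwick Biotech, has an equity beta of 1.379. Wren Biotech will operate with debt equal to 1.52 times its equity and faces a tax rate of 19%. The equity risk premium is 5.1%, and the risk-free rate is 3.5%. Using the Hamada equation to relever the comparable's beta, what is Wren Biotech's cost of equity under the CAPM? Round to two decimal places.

β_L = β_U × [1 + (1 − t)(D/E)] = 1.379 × [1 + (1 − 0.19) × 1.52]
    = 1.379 × [1 + 0.81 × 1.52] = 1.379 × 2.2312 = 3.0768
E(R) = R_f + β_L × MRP = 3.5% + 3.0768 × 5.1% = 19.19%

19.19%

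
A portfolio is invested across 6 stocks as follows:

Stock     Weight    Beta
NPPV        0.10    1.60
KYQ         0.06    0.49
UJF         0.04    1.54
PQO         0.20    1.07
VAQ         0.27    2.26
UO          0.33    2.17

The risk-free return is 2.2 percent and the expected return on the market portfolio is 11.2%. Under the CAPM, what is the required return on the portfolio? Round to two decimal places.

18.32%

β_P = Σ w_i β_i = 0.10×1.60 + 0.06×0.49 + 0.04×1.54 + 0.20×1.07 + 0.27×2.26 + 0.33×2.17 = 1.7913
MRP = 11.2% − 2.2% = 9.00%
E(R_P) = R_f + β_P × MRP = 2.2% + 1.7913 × 9.0% = 18.32%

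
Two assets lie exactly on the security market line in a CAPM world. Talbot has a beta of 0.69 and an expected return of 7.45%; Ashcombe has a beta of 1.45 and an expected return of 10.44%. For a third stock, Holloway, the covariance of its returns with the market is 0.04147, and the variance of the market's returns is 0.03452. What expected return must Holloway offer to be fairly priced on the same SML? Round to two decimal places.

9.46%

MRP = (10.44% − 7.45%) / (1.45 − 0.69) = 3.9342%
R_f = 7.45% − 0.69 × 3.9342% = 4.7354%
β_Holloway = Cov / Var(R_m) = 0.04147 / 0.03452 = 1.2013
E(R_Holloway) = R_f + β × MRP = 4.7354% + 1.2013 × 3.9342% = 9.46%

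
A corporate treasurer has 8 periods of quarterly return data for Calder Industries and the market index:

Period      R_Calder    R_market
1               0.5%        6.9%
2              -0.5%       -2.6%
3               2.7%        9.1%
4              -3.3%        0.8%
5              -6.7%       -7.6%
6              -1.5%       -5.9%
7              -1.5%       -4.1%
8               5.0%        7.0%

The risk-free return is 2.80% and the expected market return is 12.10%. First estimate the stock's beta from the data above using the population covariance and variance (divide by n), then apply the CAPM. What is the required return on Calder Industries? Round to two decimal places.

6.90%

Mean R_i = (0.5 − 0.5 + 2.7 − 3.3 − 6.7 − 1.5 − 1.5 + 5.0) / 8 = -0.6625%
Mean R_m = (6.9 − 2.6 + 9.1 + 0.8 − 7.6 − 5.9 − 4.1 + 7.0) / 8 = 0.4500%
Σ(R_i − R̄_i)(R_m − R̄_m) = 129.9850  ⇒  Cov = 129.9850 / 8 = 16.2481
Σ(R_m − R̄_m)² = 294.5800  ⇒  Var(R_m) = 294.5800 / 8 = 36.8225
β = Cov / Var(R_m) = 16.2481 / 36.8225 = 0.4413
MRP = 12.10% − 2.80% = 9.30%
E(R) = R_f + β × MRP = 2.80% + 0.4413 × 9.30% = 6.90%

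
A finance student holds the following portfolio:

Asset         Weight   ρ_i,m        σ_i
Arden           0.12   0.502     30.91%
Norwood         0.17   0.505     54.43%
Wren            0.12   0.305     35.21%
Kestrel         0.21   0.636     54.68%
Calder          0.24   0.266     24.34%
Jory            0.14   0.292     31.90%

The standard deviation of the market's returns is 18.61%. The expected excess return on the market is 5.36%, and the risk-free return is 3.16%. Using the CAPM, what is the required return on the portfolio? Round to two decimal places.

8.34%

β_Arden = 0.502 × 30.91% / 18.61% = 0.8338
β_Norwood = 0.505 × 54.43% / 18.61% = 1.4770
β_Wren = 0.305 × 35.21% / 18.61% = 0.5771
β_Kestrel = 0.636 × 54.68% / 18.61% = 1.8687
β_Calder = 0.266 × 24.34% / 18.61% = 0.3479
β_Jory = 0.292 × 31.90% / 18.61% = 0.5005
β_P = Σ w_i β_i = 0.12×0.8338 + 0.17×1.4770 + 0.12×0.5771 + 0.21×1.8687 + 0.24×0.3479 + 0.14×0.5005 = 0.9664
E(R_P) = R_f + β_P × MRP = 3.16% + 0.9664 × 5.36% = 8.34%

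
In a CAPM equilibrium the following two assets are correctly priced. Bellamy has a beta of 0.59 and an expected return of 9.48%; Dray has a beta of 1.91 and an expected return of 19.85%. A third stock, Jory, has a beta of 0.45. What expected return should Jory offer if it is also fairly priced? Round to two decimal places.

MRP (SML slope) = (19.85% − 9.48%) / (1.91 − 0.59) = 10.37% / 1.32 = 7.8561%
R_f (intercept) = 9.48% − 0.59 × 7.8561% = 4.8449%
E(R_Jory) = R_f + β × MRP = 4.8449% + 0.45 × 7.8561% = 8.38%

8.38%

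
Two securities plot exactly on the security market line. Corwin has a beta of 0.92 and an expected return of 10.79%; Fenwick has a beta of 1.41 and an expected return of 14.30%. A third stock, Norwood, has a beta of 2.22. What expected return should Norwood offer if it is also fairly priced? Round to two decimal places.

20.10%

MRP (SML slope) = (14.30% − 10.79%) / (1.41 − 0.92) = 3.51% / 0.49 = 7.1633%
R_f (intercept) = 10.79% − 0.92 × 7.1633% = 4.1998%
E(R_Norwood) = R_f + β × MRP = 4.1998% + 2.22 × 7.1633% = 20.10%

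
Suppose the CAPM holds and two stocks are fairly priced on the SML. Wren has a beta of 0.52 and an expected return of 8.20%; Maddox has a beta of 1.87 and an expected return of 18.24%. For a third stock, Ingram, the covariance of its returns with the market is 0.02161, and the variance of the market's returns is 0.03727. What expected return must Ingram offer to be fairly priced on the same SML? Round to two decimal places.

MRP = (18.24% − 8.20%) / (1.87 − 0.52) = 7.4370%
R_f = 8.20% − 0.52 × 7.4370% = 4.3328%
β_Ingram = Cov / Var(R_m) = 0.02161 / 0.03727 = 0.5798
E(R_Ingram) = R_f + β × MRP = 4.3328% + 0.5798 × 7.4370% = 8.64%

8.64%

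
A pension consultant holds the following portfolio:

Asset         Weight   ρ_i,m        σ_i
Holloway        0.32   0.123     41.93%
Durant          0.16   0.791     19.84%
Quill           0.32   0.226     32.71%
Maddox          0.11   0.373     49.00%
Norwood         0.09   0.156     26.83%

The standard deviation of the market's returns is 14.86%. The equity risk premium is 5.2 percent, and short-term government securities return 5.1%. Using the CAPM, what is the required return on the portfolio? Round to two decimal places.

β_Holloway = 0.123 × 41.93% / 14.86% = 0.3471
β_Durant = 0.791 × 19.84% / 14.86% = 1.0561
β_Quill = 0.226 × 32.71% / 14.86% = 0.4975
β_Maddox = 0.373 × 49.00% / 14.86% = 1.2299
β_Norwood = 0.156 × 26.83% / 14.86% = 0.2817
β_P = Σ w_i β_i = 0.32×0.3471 + 0.16×1.0561 + 0.32×0.4975 + 0.11×1.2299 + 0.09×0.2817 = 0.5999
E(R_P) = R_f + β_P × MRP = 5.1% + 0.5999 × 5.2% = 8.22%

8.22%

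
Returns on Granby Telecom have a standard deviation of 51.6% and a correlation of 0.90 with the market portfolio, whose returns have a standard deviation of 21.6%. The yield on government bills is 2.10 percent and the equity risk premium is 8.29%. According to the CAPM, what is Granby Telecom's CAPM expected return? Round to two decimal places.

19.92%

β = ρ × σ_i / σ_m = 0.90 × 51.6% / 21.6% = 2.1500
E(R) = 2.10% + 2.1500 × 8.29% = 19.92%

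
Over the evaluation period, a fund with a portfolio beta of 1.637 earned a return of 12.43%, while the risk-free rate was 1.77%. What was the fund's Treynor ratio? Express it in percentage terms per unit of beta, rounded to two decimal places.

6.51%

Treynor = (R_P − R_f) / β_P = (12.43% − 1.77%) / 1.6370 = 10.66% / 1.6370 = 6.51%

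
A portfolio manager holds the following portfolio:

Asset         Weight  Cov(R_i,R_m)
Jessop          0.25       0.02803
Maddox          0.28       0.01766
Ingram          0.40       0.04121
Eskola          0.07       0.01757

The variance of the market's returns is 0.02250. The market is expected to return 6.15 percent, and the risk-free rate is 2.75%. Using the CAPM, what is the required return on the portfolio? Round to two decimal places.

β_Jessop = 0.02803 / 0.02250 = 1.2458
β_Maddox = 0.01766 / 0.02250 = 0.7849
β_Ingram = 0.04121 / 0.02250 = 1.8316
β_Eskola = 0.01757 / 0.02250 = 0.7809
β_P = Σ w_i β_i = 0.25×1.2458 + 0.28×0.7849 + 0.40×1.8316 + 0.07×0.7809 = 1.3185
MRP = 6.15% − 2.75% = 3.40%
E(R_P) = R_f + β_P × MRP = 2.75% + 1.3185 × 3.40% = 7.23%

7.23%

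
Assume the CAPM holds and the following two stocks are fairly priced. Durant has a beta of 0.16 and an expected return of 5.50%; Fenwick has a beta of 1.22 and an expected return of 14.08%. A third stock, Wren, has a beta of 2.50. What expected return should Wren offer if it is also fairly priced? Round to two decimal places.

24.44%

MRP (SML slope) = (14.08% − 5.50%) / (1.22 − 0.16) = 8.58% / 1.06 = 8.0943%
R_f (intercept) = 5.50% − 0.16 × 8.0943% = 4.2049%
E(R_Wren) = R_f + β × MRP = 4.2049% + 2.50 × 8.0943% = 24.44%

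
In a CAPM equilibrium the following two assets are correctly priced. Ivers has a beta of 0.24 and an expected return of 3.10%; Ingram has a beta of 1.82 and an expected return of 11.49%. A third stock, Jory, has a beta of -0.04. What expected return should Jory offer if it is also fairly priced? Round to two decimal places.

1.61%

MRP (SML slope) = (11.49% − 3.10%) / (1.82 − 0.24) = 8.39% / 1.58 = 5.3101%
R_f (intercept) = 3.10% − 0.24 × 5.3101% = 1.8256%
E(R_Jory) = R_f + β × MRP = 1.8256% + -0.04 × 5.3101% = 1.61%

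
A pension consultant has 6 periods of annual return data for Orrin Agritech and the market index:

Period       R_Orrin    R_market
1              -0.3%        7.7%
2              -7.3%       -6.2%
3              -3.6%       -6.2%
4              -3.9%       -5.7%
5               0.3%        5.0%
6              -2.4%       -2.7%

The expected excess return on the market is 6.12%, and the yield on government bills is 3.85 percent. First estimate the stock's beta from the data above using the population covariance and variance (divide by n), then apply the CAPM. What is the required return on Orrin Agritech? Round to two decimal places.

6.18%

Mean R_i = (-0.3 − 7.3 − 3.6 − 3.9 + 0.3 − 2.4) / 6 = -2.8667%
Mean R_m = (7.7 − 6.2 − 6.2 − 5.7 + 5.0 − 2.7) / 6 = -1.3500%
Σ(R_i − R̄_i)(R_m − R̄_m) = 72.2600  ⇒  Cov = 72.2600 / 6 = 12.0433
Σ(R_m − R̄_m)² = 190.0150  ⇒  Var(R_m) = 190.0150 / 6 = 31.6692
β = Cov / Var(R_m) = 12.0433 / 31.6692 = 0.3803
E(R) = R_f + β × MRP = 3.85% + 0.3803 × 6.12% = 6.18%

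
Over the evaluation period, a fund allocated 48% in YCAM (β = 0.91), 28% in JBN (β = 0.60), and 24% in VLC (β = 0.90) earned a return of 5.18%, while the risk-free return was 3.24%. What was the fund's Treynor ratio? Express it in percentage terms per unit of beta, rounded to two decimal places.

2.36%

β_P = 0.48×0.91 + 0.28×0.60 + 0.24×0.90 = 0.8208
Treynor = (R_P − R_f) / β_P = (5.18% − 3.24%) / 0.8208 = 1.94% / 0.8208 = 2.36%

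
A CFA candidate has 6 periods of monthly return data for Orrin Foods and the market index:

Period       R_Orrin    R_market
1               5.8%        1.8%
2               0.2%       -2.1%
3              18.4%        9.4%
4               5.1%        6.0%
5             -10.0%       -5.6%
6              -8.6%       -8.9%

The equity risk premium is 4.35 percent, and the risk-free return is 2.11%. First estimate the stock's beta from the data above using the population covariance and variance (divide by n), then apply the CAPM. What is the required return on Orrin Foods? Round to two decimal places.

8.30%

Mean R_i = (5.8 + 0.2 + 18.4 + 5.1 − 10.0 − 8.6) / 6 = 1.8167%
Mean R_m = (1.8 − 2.1 + 9.4 + 6.0 − 5.6 − 8.9) / 6 = 0.1000%
Σ(R_i − R̄_i)(R_m − R̄_m) = 345.0300  ⇒  Cov = 345.0300 / 6 = 57.5050
Σ(R_m − R̄_m)² = 242.5200  ⇒  Var(R_m) = 242.5200 / 6 = 40.4200
β = Cov / Var(R_m) = 57.5050 / 40.4200 = 1.4227
E(R) = R_f + β × MRP = 2.11% + 1.4227 × 4.35% = 8.30%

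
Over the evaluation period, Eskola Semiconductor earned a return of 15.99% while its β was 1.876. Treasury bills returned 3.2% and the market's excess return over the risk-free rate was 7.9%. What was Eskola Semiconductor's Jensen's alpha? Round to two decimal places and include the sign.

CAPM benchmark = R_f + β(R_m − R_f) = 3.2% + 1.876 × 7.9% = 18.0204%
α = actual − benchmark = 15.99% − 18.0204% = -2.03%

-2.03%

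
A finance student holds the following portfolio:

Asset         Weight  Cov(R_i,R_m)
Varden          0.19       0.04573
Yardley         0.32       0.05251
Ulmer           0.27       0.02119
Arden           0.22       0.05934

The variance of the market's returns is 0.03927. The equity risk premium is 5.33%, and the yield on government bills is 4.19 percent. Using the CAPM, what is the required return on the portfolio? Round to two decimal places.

β_Varden = 0.04573 / 0.03927 = 1.1645
β_Yardley = 0.05251 / 0.03927 = 1.3372
β_Ulmer = 0.02119 / 0.03927 = 0.5396
β_Arden = 0.05934 / 0.03927 = 1.5111
β_P = Σ w_i β_i = 0.19×1.1645 + 0.32×1.3372 + 0.27×0.5396 + 0.22×1.5111 = 1.1273
E(R_P) = R_f + β_P × MRP = 4.19% + 1.1273 × 5.33% = 10.20%

10.20%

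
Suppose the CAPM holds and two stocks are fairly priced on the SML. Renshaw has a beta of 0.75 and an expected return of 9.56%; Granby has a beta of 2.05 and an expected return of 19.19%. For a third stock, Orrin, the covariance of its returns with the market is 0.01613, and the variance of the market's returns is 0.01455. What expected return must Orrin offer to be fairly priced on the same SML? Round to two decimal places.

12.22%

MRP = (19.19% − 9.56%) / (2.05 − 0.75) = 7.4077%
R_f = 9.56% − 0.75 × 7.4077% = 4.0042%
β_Orrin = Cov / Var(R_m) = 0.01613 / 0.01455 = 1.1086
E(R_Orrin) = R_f + β × MRP = 4.0042% + 1.1086 × 7.4077% = 12.22%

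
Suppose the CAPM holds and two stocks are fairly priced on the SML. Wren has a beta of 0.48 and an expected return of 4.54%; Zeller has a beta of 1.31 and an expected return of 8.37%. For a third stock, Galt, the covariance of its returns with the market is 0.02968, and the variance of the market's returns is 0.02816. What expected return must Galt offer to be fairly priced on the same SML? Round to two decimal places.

7.19%

MRP = (8.37% − 4.54%) / (1.31 − 0.48) = 4.6145%
R_f = 4.54% − 0.48 × 4.6145% = 2.3250%
β_Galt = Cov / Var(R_m) = 0.02968 / 0.02816 = 1.0540
E(R_Galt) = R_f + β × MRP = 2.3250% + 1.0540 × 4.6145% = 7.19%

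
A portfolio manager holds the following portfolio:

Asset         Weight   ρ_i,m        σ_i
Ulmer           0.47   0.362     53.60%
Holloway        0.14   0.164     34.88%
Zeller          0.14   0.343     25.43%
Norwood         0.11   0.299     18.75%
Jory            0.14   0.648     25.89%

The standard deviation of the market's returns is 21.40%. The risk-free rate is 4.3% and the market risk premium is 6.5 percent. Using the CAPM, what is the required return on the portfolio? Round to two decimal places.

8.58%

β_Ulmer = 0.362 × 53.60% / 21.40% = 0.9067
β_Holloway = 0.164 × 34.88% / 21.40% = 0.2673
β_Zeller = 0.343 × 25.43% / 21.40% = 0.4076
β_Norwood = 0.299 × 18.75% / 21.40% = 0.2620
β_Jory = 0.648 × 25.89% / 21.40% = 0.7840
β_P = Σ w_i β_i = 0.47×0.9067 + 0.14×0.2673 + 0.14×0.4076 + 0.11×0.2620 + 0.14×0.7840 = 0.6592
E(R_P) = R_f + β_P × MRP = 4.3% + 0.6592 × 6.5% = 8.58%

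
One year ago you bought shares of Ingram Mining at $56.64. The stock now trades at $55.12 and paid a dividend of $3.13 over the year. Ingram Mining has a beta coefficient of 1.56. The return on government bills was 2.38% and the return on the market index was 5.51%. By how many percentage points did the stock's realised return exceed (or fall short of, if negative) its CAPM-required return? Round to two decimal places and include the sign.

-4.42%

Realised HPR = (P1 + D1 − P0) / P0 = (55.12 + 3.13 − 56.64) / 56.64 = 1.61 / 56.64 = 2.8425%
MRP = 5.51% − 2.38% = 3.13%
CAPM required = R_f + β·MRP = 2.38% + 1.56 × 3.13% = 7.2628%
α = realised − required = 2.8425% − 7.2628% = -4.42%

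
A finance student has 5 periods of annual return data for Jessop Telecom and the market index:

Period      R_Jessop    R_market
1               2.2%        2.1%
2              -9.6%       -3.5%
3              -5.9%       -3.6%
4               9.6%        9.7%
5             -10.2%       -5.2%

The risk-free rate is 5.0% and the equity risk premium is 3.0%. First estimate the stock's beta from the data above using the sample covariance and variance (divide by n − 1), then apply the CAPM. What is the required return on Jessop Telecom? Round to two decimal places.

9.07%

Mean R_i = (2.2 − 9.6 − 5.9 + 9.6 − 10.2) / 5 = -2.7800%
Mean R_m = (2.1 − 3.5 − 3.6 + 9.7 − 5.2) / 5 = -0.1000%
Σ(R_i − R̄_i)(R_m − R̄_m) = 204.2300  ⇒  Cov = 204.2300 / 4 = 51.0575
Σ(R_m − R̄_m)² = 150.7000  ⇒  Var(R_m) = 150.7000 / 4 = 37.6750
β = Cov / Var(R_m) = 51.0575 / 37.6750 = 1.3552
E(R) = R_f + β × MRP = 5.0% + 1.3552 × 3.0% = 9.07%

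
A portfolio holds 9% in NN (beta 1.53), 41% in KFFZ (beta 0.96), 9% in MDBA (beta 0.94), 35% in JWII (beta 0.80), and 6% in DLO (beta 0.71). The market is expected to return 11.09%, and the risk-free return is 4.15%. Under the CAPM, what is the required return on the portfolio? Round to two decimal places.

β_P = Σ w_i β_i = 0.09×1.53 + 0.41×0.96 + 0.09×0.94 + 0.35×0.80 + 0.06×0.71 = 0.9385
MRP = 11.09% − 4.15% = 6.94%
E(R_P) = R_f + β_P × MRP = 4.15% + 0.9385 × 6.94% = 10.66%

10.66%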